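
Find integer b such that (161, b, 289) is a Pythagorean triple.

b² = c² - a² = 289² - 161² = 83521 - 25921 = 57600
b = sqrt(57600) = 240

240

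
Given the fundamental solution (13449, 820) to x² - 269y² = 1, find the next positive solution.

Solutions to x² - Dy² = 1 are generated by powers of (x₀ + y₀√D).
The next solution satisfies x₁ + y₁√269 = (x₀ + y₀√269)², giving:
x₁ = x₀² + 269y₀² = 13449² + 269·820² = 180875601 + 180875600 = 361751201
y₁ = 2x₀y₀ = 2·13449·820 = 22056360

Verify: 361751201² - 269·22056360² = 130863931424942401 - 130863931424942400 = 1 ✓

x = 361751201, y = 22056360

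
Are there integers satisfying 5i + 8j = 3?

Step 1: Compute gcd(5, 8).
gcd(5, 8) = 1

Step 2: Check divisibility.
Does 1 divide 3? 3 = 1 x 3, so yes.

By the theorem on linear Diophantine equations, 5i + 8j = 3 has integer solutions if and only if gcd(5, 8) divides 3. Since 1 | 3, solutions exist.

Yes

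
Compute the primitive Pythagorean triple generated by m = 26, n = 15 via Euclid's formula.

a = m² - n² = 26² - 15² = 676 - 225 = 451
b = 2mn = 2·26·15 = 780
c = m² + n² = 676 + 225 = 901
Verify: 451² + 780² = 203401 + 608400 = 811801 = 901² ✓

(451, 780, 901)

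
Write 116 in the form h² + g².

We need to find integers h, g > 0 such that h² + g² = 116.
Trying h = 4: g² = 116 - 4² = 116 - 16 = 100
g = 10
Check: 4² + 10² = 16 + 100 = 116 ✓

116 = 4² + 10²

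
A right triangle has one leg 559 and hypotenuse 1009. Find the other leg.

b² = c² - a² = 1018081 - 312481 = 705600
b = 840

840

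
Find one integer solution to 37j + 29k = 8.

Step 1: Check solvability.
gcd(37, 29) = 1
Since 1 divides 8, solutions exist.

Step 2: Apply extended Euclidean algorithm to find gcd.
We find integers such that 37*x0 + 29*y0 = 1

Step 3: Scale the particular solution.
Multiply by 8/1 = 8:
j = 88, k = -112

Step 4: Verify.
37*(88) + 29*(-112) = 8 = 8 ✓

j = 88, k = -112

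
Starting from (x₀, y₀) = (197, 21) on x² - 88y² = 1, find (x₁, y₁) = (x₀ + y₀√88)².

Solutions to x² - Dy² = 1 are generated by powers of (x₀ + y₀√D).
The next solution satisfies x₁ + y₁√88 = (x₀ + y₀√88)², giving:
x₁ = x₀² + 88y₀² = 197² + 88·21² = 38809 + 38808 = 77617
y₁ = 2x₀y₀ = 2·197·21 = 8274

Verify: 77617² - 88·8274² = 6024398689 - 6024398688 = 1 ✓

x = 77617, y = 8274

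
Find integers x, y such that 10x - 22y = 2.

Step 1: Check solvability.
gcd(10, 22) = 2
Since 2 divides 2, solutions exist.

Step 2: Apply extended Euclidean algorithm to find gcd.
We find integers such that 10*x0 + 22*y0 = 2

Step 3: Scale the particular solution.
Multiply by 2/2 = 1:
x = -2, y = -1

Step 4: Verify.
10*(-2) - 22*(-1) = 2 = 2 ✓

x = -2, y = -1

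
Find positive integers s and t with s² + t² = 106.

We need to find integers s, t > 0 such that s² + t² = 106.
Trying s = 5: t² = 106 - 5² = 106 - 25 = 81
t = 9
Check: 5² + 9² = 25 + 81 = 106 ✓

106 = 5² + 9²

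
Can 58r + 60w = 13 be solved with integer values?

Step 1: Compute gcd(58, 60).
gcd(58, 60) = 2

Step 2: Check divisibility.
Does 2 divide 13? 13 = 2 x 6 + 1, so no.

By the theorem on linear Diophantine equations, 58r + 60w = 13 has integer solutions if and only if gcd(58, 60) divides 13. Since 2 does not divide 13, no solutions exist.

No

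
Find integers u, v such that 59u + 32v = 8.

Step 1: Check solvability.
gcd(59, 32) = 1
Since 1 divides 8, solutions exist.

Step 2: Apply extended Euclidean algorithm to find gcd.
We find integers such that 59*x0 + 32*y0 = 1

Step 3: Scale the particular solution.
Multiply by 8/1 = 8:
u = -104, v = 192

Step 4: Verify.
59*(-104) + 32*(192) = 8 = 8 ✓

u = -104, v = 192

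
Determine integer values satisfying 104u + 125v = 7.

Step 1: Check solvability.
gcd(104, 125) = 1
Since 1 divides 7, solutions exist.

Step 2: Apply extended Euclidean algorithm to find gcd.
We find integers such that 104*x0 + 125*y0 = 1

Step 3: Scale the particular solution.
Multiply by 7/1 = 7:
u = -42, v = 35

Step 4: Verify.
104*(-42) + 125*(35) = 7 = 7 ✓

u = -42, v = 35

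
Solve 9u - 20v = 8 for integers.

Step 1: Check solvability.
gcd(9, 20) = 1
Since 1 divides 8, solutions exist.

Step 2: Apply extended Euclidean algorithm to find gcd.
We find integers such that 9*x0 + 20*y0 = 1

Step 3: Scale the particular solution.
Multiply by 8/1 = 8:
u = 72, v = 32

Step 4: Verify.
9*(72) - 20*(32) = 8 = 8 ✓

u = 72, v = 32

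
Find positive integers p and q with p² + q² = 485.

We need to find integers p, q > 0 such that p² + q² = 485.
Trying p = 1: q² = 485 - 1² = 485 - 1 = 484
q = 22
Check: 1² + 22² = 1 + 484 = 485 ✓

485 = 1² + 22²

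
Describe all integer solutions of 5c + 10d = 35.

Step 1: Compute gcd(5, 10) = 5.
Since 5 divides 35, solutions exist.

Step 2: Find a particular solution using extended Euclidean algorithm.
We get c₀ = 7, d₀ = 0.
Check: 5*7 + 10*0 = 35 = 35 ✓

Step 3: Write the general solution.
c = 7 + (10/5)t = 7 + 2t
d = 0 - (5/5)t = 0 - 1t
for any integer t.

c = 7 + 2t, d = 0 - 1t for integer t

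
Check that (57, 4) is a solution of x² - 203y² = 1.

Compute x² = 57² = 3249
Compute 203y² = 203·4² = 203·16 = 3248
x² - 203y² = 3249 - 3248 = 1
Since this equals 1, (57, 4) is a solution.

Yes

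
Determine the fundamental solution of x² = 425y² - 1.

We need x² = 425y² - 1. Try successive y:
y = 1: x² = 425·1² - 1 = 424, not a perfect square
y = 2: x² = 425·2² - 1 = 1699, not a perfect square
y = 3: x² = 425·3² - 1 = 3824, not a perfect square
...
y = 13: x² = 425·13² - 1 = 71824 = 268² ✓
Check: 268² - 425·13² = 71824 - 71825 = -1 ✓

x = 268, y = 13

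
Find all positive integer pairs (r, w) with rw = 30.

The positive divisors of 30 are: 1, 2, 3, 5, 6, 10, 15, 30.
Each divisor d gives the pair (d, 30/d):
(1, 30), (2, 15), (3, 10), (5, 6), (6, 5), (10, 3), (15, 2), (30, 1)

(1, 30), (2, 15), (3, 10), (5, 6), (6, 5), (10, 3), (15, 2), (30, 1)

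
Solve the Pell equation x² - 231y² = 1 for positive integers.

We seek the smallest positive integers (x, y) with x² - 231y² = 1, i.e., x² = 231y² + 1.
Try successive y values:
y = 1: x² = 231·1² + 1 = 232, not a perfect square
y = 2: x² = 231·2² + 1 = 925, not a perfect square
y = 3: x² = 231·3² + 1 = 2080, not a perfect square
... continuing the search (or via continued fractions) ...
y = 5: x² = 231·5² + 1 = 5776, x = 76 ✓

Verify: 76² - 231·5² = 5776 - 5775 = 1 ✓

x = 76, y = 5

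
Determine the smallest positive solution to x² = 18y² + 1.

We seek the smallest positive integers (x, y) with x² - 18y² = 1, i.e., x² = 18y² + 1.
Try successive y values:
y = 1: x² = 18·1² + 1 = 19, not a perfect square
y = 2: x² = 18·2² + 1 = 73, not a perfect square
y = 3: x² = 18·3² + 1 = 163, not a perfect square
... continuing the search (or via continued fractions) ...
y = 4: x² = 18·4² + 1 = 289, x = 17 ✓

Verify: 17² - 18·4² = 289 - 288 = 1 ✓

x = 17, y = 4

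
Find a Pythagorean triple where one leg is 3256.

We need the other leg and hypotenuse such that 3256² + x² = c².
Take x = 4992, c = 5960: 3256² + 4992² = 10601536 + 24920064 = 35521600 = 5960² ✓
Triple: (3256, 4992, 5960)

(3256, 4992, 5960)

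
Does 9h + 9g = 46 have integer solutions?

Step 1: Compute gcd(9, 9).
gcd(9, 9) = 9

Step 2: Check divisibility.
Does 9 divide 46? 46 = 9 x 5 + 1, so no.

By the theorem on linear Diophantine equations, 9h + 9g = 46 has integer solutions if and only if gcd(9, 9) divides 46. Since 9 does not divide 46, no solutions exist.

No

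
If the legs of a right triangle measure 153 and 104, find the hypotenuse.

c² = a² + b² = 153² + 104² = 23409 + 10816 = 34225
c = 185

185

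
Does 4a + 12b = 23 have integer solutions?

Step 1: Compute gcd(4, 12).
gcd(4, 12) = 4

Step 2: Check divisibility.
Does 4 divide 23? 23 = 4 x 5 + 3, so no.

By the theorem on linear Diophantine equations, 4a + 12b = 23 has integer solutions if and only if gcd(4, 12) divides 23. Since 4 does not divide 23, no solutions exist.

No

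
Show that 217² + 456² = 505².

Compute a² + b² = 217² + 456² = 47089 + 207936 = 255025
Compute c² = 505² = 255025
Since 255025 = 255025, confirmed.

Yes, it is a Pythagorean triple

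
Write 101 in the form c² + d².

We need to find integers c, d > 0 such that c² + d² = 101.
Trying c = 1: d² = 101 - 1² = 101 - 1 = 100
d = 10
Check: 1² + 10² = 1 + 100 = 101 ✓

101 = 1² + 10²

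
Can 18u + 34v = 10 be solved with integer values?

Step 1: Compute gcd(18, 34).
gcd(18, 34) = 2

Step 2: Check divisibility.
Does 2 divide 10? 10 = 2 x 5, so yes.

By the theorem on linear Diophantine equations, 18u + 34v = 10 has integer solutions if and only if gcd(18, 34) divides 10. Since 2 | 10, solutions exist.

Yes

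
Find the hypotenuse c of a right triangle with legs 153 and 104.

c² = a² + b² = 153² + 104² = 23409 + 10816 = 34225
c = 185

185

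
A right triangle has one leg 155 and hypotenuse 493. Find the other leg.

b² = c² - a² = 243049 - 24025 = 219024
b = 468

468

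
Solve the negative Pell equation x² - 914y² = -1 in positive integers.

We need x² = 914y² - 1. Try successive y:
y = 1: x² = 914·1² - 1 = 913, not a perfect square
y = 2: x² = 914·2² - 1 = 3655, not a perfect square
y = 3: x² = 914·3² - 1 = 8225, not a perfect square
...
y = 185: x² = 914·185² - 1 = 31281649 = 5593² ✓
Check: 5593² - 914·185² = 31281649 - 31281650 = -1 ✓

x = 5593, y = 185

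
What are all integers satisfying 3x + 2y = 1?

Step 1: Compute gcd(3, 2) = 1.
Since 1 divides 1, solutions exist.

Step 2: Find a particular solution using extended Euclidean algorithm.
We get x₀ = 1, y₀ = -1.
Check: 3*1 + 2*-1 = 1 = 1 ✓

Step 3: Write the general solution.
x = 1 + (2/1)t = 1 + 2t
y = -1 - (3/1)t = -1 - 3t
for any integer t.

x = 1 + 2t, y = -1 - 3t for integer t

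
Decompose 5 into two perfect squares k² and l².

We need to find integers k, l > 0 such that k² + l² = 5.
Trying k = 1: l² = 5 - 1² = 5 - 1 = 4
l = 2
Check: 1² + 2² = 1 + 4 = 5 ✓

5 = 1² + 2²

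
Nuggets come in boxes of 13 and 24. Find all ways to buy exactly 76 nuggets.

We need non-negative integers (x, y) with 13x + 24y = 76.
For each x in 0..5, check if 76 - 13x is a non-negative multiple of 24.
x = 4: 24y = 24, y = 1 ✓

(4 boxes of 13, 1 boxes of 24)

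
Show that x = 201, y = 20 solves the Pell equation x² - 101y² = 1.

Compute x² = 201² = 40401
Compute 101y² = 101·20² = 101·400 = 40400
x² - 101y² = 40401 - 40400 = 1
Since this equals 1, (201, 20) is a solution.

Yes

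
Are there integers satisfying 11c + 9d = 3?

Step 1: Compute gcd(11, 9).
gcd(11, 9) = 1

Step 2: Check divisibility.
Does 1 divide 3? 3 = 1 x 3, so yes.

By the theorem on linear Diophantine equations, 11c + 9d = 3 has integer solutions if and only if gcd(11, 9) divides 3. Since 1 | 3, solutions exist.

Yes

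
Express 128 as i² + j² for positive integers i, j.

We need to find integers i, j > 0 such that i² + j² = 128.
Trying i = 8: j² = 128 - 8² = 128 - 64 = 64
j = 8
Check: 8² + 8² = 64 + 64 = 128 ✓

128 = 8² + 8²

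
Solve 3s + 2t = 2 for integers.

Step 1: Check solvability.
gcd(3, 2) = 1
Since 1 divides 2, solutions exist.

Step 2: Apply extended Euclidean algorithm to find gcd.
We find integers such that 3*x0 + 2*y0 = 1

Step 3: Scale the particular solution.
Multiply by 2/1 = 2:
s = 2, t = -2

Step 4: Verify.
3*(2) + 2*(-2) = 2 = 2 ✓

s = 2, t = -2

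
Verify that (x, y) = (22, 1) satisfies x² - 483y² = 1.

Compute x² = 22² = 484
Compute 483y² = 483·1² = 483·1 = 483
x² - 483y² = 484 - 483 = 1
Since this equals 1, (22, 1) is a solution.

Yes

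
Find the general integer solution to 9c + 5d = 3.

Step 1: Compute gcd(9, 5) = 1.
Since 1 divides 3, solutions exist.

Step 2: Find a particular solution using extended Euclidean algorithm.
We get c₀ = -3, d₀ = 6.
Check: 9*-3 + 5*6 = 3 = 3 ✓

Step 3: Write the general solution.
c = -3 + (5/1)t = -3 + 5t
d = 6 - (9/1)t = 6 - 9t
for any integer t.

c = -3 + 5t, d = 6 - 9t for integer t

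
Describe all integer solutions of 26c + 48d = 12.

Step 1: Compute gcd(26, 48) = 2.
Since 2 divides 12, solutions exist.

Step 2: Find a particular solution using extended Euclidean algorithm.
We get c₀ = -66, d₀ = 36.
Check: 26*-66 + 48*36 = 12 = 12 ✓

Step 3: Write the general solution.
c = -66 + (48/2)t = -66 + 24t
d = 36 - (26/2)t = 36 - 13t
for any integer t.

c = -66 + 24t, d = 36 - 13t for integer t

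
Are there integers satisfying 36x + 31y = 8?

Step 1: Compute gcd(36, 31).
gcd(36, 31) = 1

Step 2: Check divisibility.
Does 1 divide 8? 8 = 1 x 8, so yes.

By the theorem on linear Diophantine equations, 36x + 31y = 8 has integer solutions if and only if gcd(36, 31) divides 8. Since 1 | 8, solutions exist.

Yes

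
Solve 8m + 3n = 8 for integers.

Step 1: Check solvability.
gcd(8, 3) = 1
Since 1 divides 8, solutions exist.

Step 2: Apply extended Euclidean algorithm to find gcd.
We find integers such that 8*x0 + 3*y0 = 1

Step 3: Scale the particular solution.
Multiply by 8/1 = 8:
m = -8, n = 24

Step 4: Verify.
8*(-8) + 3*(24) = 8 = 8 ✓

m = -8, n = 24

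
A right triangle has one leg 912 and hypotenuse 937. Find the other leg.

a² = c² - b² = 877969 - 831744 = 46225
a = 215

215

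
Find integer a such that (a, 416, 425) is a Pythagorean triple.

a² = c² - b² = 425² - 416² = 180625 - 173056 = 7569
a = sqrt(7569) = 87

87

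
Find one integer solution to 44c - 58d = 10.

Step 1: Check solvability.
gcd(44, 58) = 2
Since 2 divides 10, solutions exist.

Step 2: Apply extended Euclidean algorithm to find gcd.
We find integers such that 44*x0 + 58*y0 = 2

Step 3: Scale the particular solution.
Multiply by 10/2 = 5:
c = 20, d = 15

Step 4: Verify.
44*(20) - 58*(15) = 10 = 10 ✓

c = 20, d = 15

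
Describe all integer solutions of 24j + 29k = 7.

Step 1: Compute gcd(24, 29) = 1.
Since 1 divides 7, solutions exist.

Step 2: Find a particular solution using extended Euclidean algorithm.
We get j₀ = -42, k₀ = 35.
Check: 24*-42 + 29*35 = 7 = 7 ✓

Step 3: Write the general solution.
j = -42 + (29/1)t = -42 + 29t
k = 35 - (24/1)t = 35 - 24t
for any integer t.

j = -42 + 29t, k = 35 - 24t for integer t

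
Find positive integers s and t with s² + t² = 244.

We need to find integers s, t > 0 such that s² + t² = 244.
Trying s = 10: t² = 244 - 10² = 244 - 100 = 144
t = 12
Check: 10² + 12² = 100 + 144 = 244 ✓

244 = 10² + 12²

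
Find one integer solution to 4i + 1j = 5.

Step 1: Check solvability.
gcd(4, 1) = 1
Since 1 divides 5, solutions exist.

Step 2: Apply extended Euclidean algorithm to find gcd.
We find integers such that 4*x0 + 1*y0 = 1

Step 3: Scale the particular solution.
Multiply by 5/1 = 5:
i = 0, j = 5

Step 4: Verify.
4*(0) + 1*(5) = 5 = 5 ✓

i = 0, j = 5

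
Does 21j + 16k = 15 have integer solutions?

Step 1: Compute gcd(21, 16).
gcd(21, 16) = 1

Step 2: Check divisibility.
Does 1 divide 15? 15 = 1 x 15, so yes.

By the theorem on linear Diophantine equations, 21j + 16k = 15 has integer solutions if and only if gcd(21, 16) divides 15. Since 1 | 15, solutions exist.

Yes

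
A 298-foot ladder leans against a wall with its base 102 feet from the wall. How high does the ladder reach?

The ladder, wall, and ground form a right triangle with hypotenuse 298 and one leg 102.
By the Pythagorean theorem: h² = 298² - 102² = 88804 - 10404 = 78400
h = √78400 = 280 feet

280 feet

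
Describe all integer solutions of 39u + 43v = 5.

Step 1: Compute gcd(39, 43) = 1.
Since 1 divides 5, solutions exist.

Step 2: Find a particular solution using extended Euclidean algorithm.
We get u₀ = -55, v₀ = 50.
Check: 39*-55 + 43*50 = 5 = 5 ✓

Step 3: Write the general solution.
u = -55 + (43/1)t = -55 + 43t
v = 50 - (39/1)t = 50 - 39t
for any integer t.

u = -55 + 43t, v = 50 - 39t for integer t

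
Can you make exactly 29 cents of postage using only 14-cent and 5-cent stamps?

We need non-negative x, y with 14x + 5y = 29.
gcd(14, 5) = 1 divides 29, so integer solutions exist.
Search for a non-negative one: x = 1 gives 5y = 29 - 14 = 15, so y = 3.
Check: 14·1 + 5·3 = 29 ✓

Yes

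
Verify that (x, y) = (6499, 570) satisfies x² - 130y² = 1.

Compute x² = 6499² = 42237001
Compute 130y² = 130·570² = 130·324900 = 42237000
x² - 130y² = 42237001 - 42237000 = 1
Since this equals 1, (6499, 570) is a solution.

Yes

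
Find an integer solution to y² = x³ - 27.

Try small integer x values and check whether x³ - 27 is a perfect square.
x = 3: x³ - 27 = 3³ - 27 = 27 - 27 = 0
Is 0 a perfect square? 0² = 0 ✓
So (x, y) = (3, 0) is a solution.

x = 3, y = 0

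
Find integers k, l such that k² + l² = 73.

We need to find integers k, l > 0 such that k² + l² = 73.
Trying k = 3: l² = 73 - 3² = 73 - 9 = 64
l = 8
Check: 3² + 8² = 9 + 64 = 73 ✓

73 = 3² + 8²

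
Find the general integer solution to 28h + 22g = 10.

Step 1: Compute gcd(28, 22) = 2.
Since 2 divides 10, solutions exist.

Step 2: Find a particular solution using extended Euclidean algorithm.
We get h₀ = 20, g₀ = -25.
Check: 28*20 + 22*-25 = 10 = 10 ✓

Step 3: Write the general solution.
h = 20 + (22/2)t = 20 + 11t
g = -25 - (28/2)t = -25 - 14t
for any integer t.

h = 20 + 11t, g = -25 - 14t for integer t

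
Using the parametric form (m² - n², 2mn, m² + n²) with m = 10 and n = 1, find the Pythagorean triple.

a = m² - n² = 10² - 1² = 100 - 1 = 99
b = 2mn = 2·10·1 = 20
c = m² + n² = 100 + 1 = 101
Verify: 99² + 20² = 9801 + 400 = 10201 = 101² ✓

(99, 20, 101)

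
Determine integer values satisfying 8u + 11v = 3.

Step 1: Check solvability.
gcd(8, 11) = 1
Since 1 divides 3, solutions exist.

Step 2: Apply extended Euclidean algorithm to find gcd.
We find integers such that 8*x0 + 11*y0 = 1

Step 3: Scale the particular solution.
Multiply by 3/1 = 3:
u = -12, v = 9

Step 4: Verify.
8*(-12) + 11*(9) = 3 = 3 ✓

u = -12, v = 9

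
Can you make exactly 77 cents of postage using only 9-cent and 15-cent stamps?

We need non-negative x, y with 9x + 15y = 77.
gcd(9, 15) = 3, and 3 does not divide 77.
No integer solutions exist, so certainly no non-negative ones.

No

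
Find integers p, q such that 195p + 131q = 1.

Step 1: Check solvability.
gcd(195, 131) = 1
Since 1 divides 1, solutions exist.

Step 2: Apply extended Euclidean algorithm to find gcd.
We find integers such that 195*x0 + 131*y0 = 1

Step 3: Scale the particular solution.
Multiply by 1/1 = 1:
p = 43, q = -64

Step 4: Verify.
195*(43) + 131*(-64) = 1 = 1 ✓

p = 43, q = -64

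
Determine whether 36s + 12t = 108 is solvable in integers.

Step 1: Compute gcd(36, 12).
gcd(36, 12) = 12

Step 2: Check divisibility.
Does 12 divide 108? 108 = 12 x 9, so yes.

By the theorem on linear Diophantine equations, 36s + 12t = 108 has integer solutions if and only if gcd(36, 12) divides 108. Since 12 | 108, solutions exist.

Yes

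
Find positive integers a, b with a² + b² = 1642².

We need a² + b² = 1642² = 2696164.
Trying: 858² + 1400² = 736164 + 1960000 = 2696164 ✓

(858, 1400, 1642)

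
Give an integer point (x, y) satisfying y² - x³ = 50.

Try small integer x values and check whether x³ + 50 is a perfect square.
x = -1: x³ + 50 = -1³ + 50 = -1 + 50 = 49
Is 49 a perfect square? 7² = 49 ✓
So (x, y) = (-1, 7) is a solution.

x = -1, y = 7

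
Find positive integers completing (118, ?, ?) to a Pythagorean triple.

We need the other leg and hypotenuse such that 118² + x² = c².
Take x = 3480, c = 3482: 118² + 3480² = 13924 + 12110400 = 12124324 = 3482² ✓
Triple: (118, 3480, 3482)

(118, 3480, 3482)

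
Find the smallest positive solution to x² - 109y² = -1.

We need x² = 109y² - 1. Try successive y:
y = 1: x² = 109·1² - 1 = 108, not a perfect square
y = 2: x² = 109·2² - 1 = 435, not a perfect square
y = 3: x² = 109·3² - 1 = 980, not a perfect square
...
y = 851525: x² = 109·851525² - 1 = 79035335993124 = 8890182² ✓
Check: 8890182² - 109·851525² = 79035335993124 - 79035335993125 = -1 ✓

x = 8890182, y = 851525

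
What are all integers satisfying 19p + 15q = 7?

Step 1: Compute gcd(19, 15) = 1.
Since 1 divides 7, solutions exist.

Step 2: Find a particular solution using extended Euclidean algorithm.
We get p₀ = 28, q₀ = -35.
Check: 19*28 + 15*-35 = 7 = 7 ✓

Step 3: Write the general solution.
p = 28 + (15/1)t = 28 + 15t
q = -35 - (19/1)t = -35 - 19t
for any integer t.

p = 28 + 15t, q = -35 - 19t for integer t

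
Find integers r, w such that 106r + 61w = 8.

Step 1: Check solvability.
gcd(106, 61) = 1
Since 1 divides 8, solutions exist.

Step 2: Apply extended Euclidean algorithm to find gcd.
We find integers such that 106*x0 + 61*y0 = 1

Step 3: Scale the particular solution.
Multiply by 8/1 = 8:
r = 152, w = -264

Step 4: Verify.
106*(152) + 61*(-264) = 8 = 8 ✓

r = 152, w = -264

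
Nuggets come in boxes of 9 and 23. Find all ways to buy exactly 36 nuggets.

We need non-negative integers (x, y) with 9x + 23y = 36.
For each x in 0..4, check if 36 - 9x is a non-negative multiple of 23.
x = 4: 23y = 0, y = 0 ✓

(4 boxes of 9, 0 boxes of 23)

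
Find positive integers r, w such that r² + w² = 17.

Search for r with 17 - r² a perfect square.
r = 1: 17 - 1² = 17 - 1 = 16 = 4² ✓
So r = 1, w = 4.

r = 1, w = 4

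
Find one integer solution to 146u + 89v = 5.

Step 1: Check solvability.
gcd(146, 89) = 1
Since 1 divides 5, solutions exist.

Step 2: Apply extended Euclidean algorithm to find gcd.
We find integers such that 146*x0 + 89*y0 = 1

Step 3: Scale the particular solution.
Multiply by 5/1 = 5:
u = 125, v = -205

Step 4: Verify.
146*(125) + 89*(-205) = 5 = 5 ✓

u = 125, v = -205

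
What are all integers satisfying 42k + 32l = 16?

Step 1: Compute gcd(42, 32) = 2.
Since 2 divides 16, solutions exist.

Step 2: Find a particular solution using extended Euclidean algorithm.
We get k₀ = -24, l₀ = 32.
Check: 42*-24 + 32*32 = 16 = 16 ✓

Step 3: Write the general solution.
k = -24 + (32/2)t = -24 + 16t
l = 32 - (42/2)t = 32 - 21t
for any integer t.

k = -24 + 16t, l = 32 - 21t for integer t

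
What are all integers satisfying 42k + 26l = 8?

Step 1: Compute gcd(42, 26) = 2.
Since 2 divides 8, solutions exist.

Step 2: Find a particular solution using extended Euclidean algorithm.
We get k₀ = 20, l₀ = -32.
Check: 42*20 + 26*-32 = 8 = 8 ✓

Step 3: Write the general solution.
k = 20 + (26/2)t = 20 + 13t
l = -32 - (42/2)t = -32 - 21t
for any integer t.

k = 20 + 13t, l = -32 - 21t for integer t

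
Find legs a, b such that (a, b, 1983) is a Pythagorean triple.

We need a² + b² = 1983² = 3932289.
Trying: 1767² + 900² = 3122289 + 810000 = 3932289 ✓

(1767, 900, 1983)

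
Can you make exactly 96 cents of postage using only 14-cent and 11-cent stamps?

We need non-negative x, y with 14x + 11y = 96.
gcd(14, 11) = 1 divides 96, so integer solutions exist, but checking x = 0..6 shows none with y ≥ 0.
So 96 cannot be made with non-negative stamp counts.

No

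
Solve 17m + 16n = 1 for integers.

Step 1: Check solvability.
gcd(17, 16) = 1
Since 1 divides 1, solutions exist.

Step 2: Apply extended Euclidean algorithm to find gcd.
We find integers such that 17*x0 + 16*y0 = 1

Step 3: Scale the particular solution.
Multiply by 1/1 = 1:
m = 1, n = -1

Step 4: Verify.
17*(1) + 16*(-1) = 1 = 1 ✓

m = 1, n = -1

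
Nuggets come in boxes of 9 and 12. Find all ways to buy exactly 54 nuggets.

We need non-negative integers (x, y) with 9x + 12y = 54.
For each x in 0..6, check if 54 - 9x is a non-negative multiple of 12.
x = 2: 12y = 36, y = 3 ✓
x = 6: 12y = 0, y = 0 ✓

(2 boxes of 9, 3 boxes of 12), (6 boxes of 9, 0 boxes of 12)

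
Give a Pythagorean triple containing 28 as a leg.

We need the other leg and hypotenuse such that 28² + x² = c².
Take x = 195, c = 197: 28² + 195² = 784 + 38025 = 38809 = 197² ✓
Triple: (195, 28, 197)

(195, 28, 197)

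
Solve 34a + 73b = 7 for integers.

Step 1: Check solvability.
gcd(34, 73) = 1
Since 1 divides 7, solutions exist.

Step 2: Apply extended Euclidean algorithm to find gcd.
We find integers such that 34*x0 + 73*y0 = 1

Step 3: Scale the particular solution.
Multiply by 7/1 = 7:
a = -105, b = 49

Step 4: Verify.
34*(-105) + 73*(49) = 7 = 7 ✓

a = -105, b = 49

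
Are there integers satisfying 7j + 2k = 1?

Step 1: Compute gcd(7, 2).
gcd(7, 2) = 1

Step 2: Check divisibility.
Does 1 divide 1? 1 = 1 x 1, so yes.

By the theorem on linear Diophantine equations, 7j + 2k = 1 has integer solutions if and only if gcd(7, 2) divides 1. Since 1 | 1, solutions exist.

Yes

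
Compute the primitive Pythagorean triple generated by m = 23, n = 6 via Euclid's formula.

a = m² - n² = 23² - 6² = 529 - 36 = 493
b = 2mn = 2·23·6 = 276
c = m² + n² = 529 + 36 = 565
Verify: 493² + 276² = 243049 + 76176 = 319225 = 565² ✓

(493, 276, 565)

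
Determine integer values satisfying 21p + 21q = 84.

Step 1: Check solvability.
gcd(21, 21) = 21
Since 21 divides 84, solutions exist.

Step 2: Apply extended Euclidean algorithm to find gcd.
We find integers such that 21*x0 + 21*y0 = 21

Step 3: Scale the particular solution.
Multiply by 84/21 = 4:
p = 0, q = 4

Step 4: Verify.
21*(0) + 21*(4) = 84 = 84 ✓

p = 0, q = 4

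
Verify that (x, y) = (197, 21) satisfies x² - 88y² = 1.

Compute x² = 197² = 38809
Compute 88y² = 88·21² = 88·441 = 38808
x² - 88y² = 38809 - 38808 = 1
Since this equals 1, (197, 21) is a solution.

Yes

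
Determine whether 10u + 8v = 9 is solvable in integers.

Step 1: Compute gcd(10, 8).
gcd(10, 8) = 2

Step 2: Check divisibility.
Does 2 divide 9? 9 = 2 x 4 + 1, so no.

By the theorem on linear Diophantine equations, 10u + 8v = 9 has integer solutions if and only if gcd(10, 8) divides 9. Since 2 does not divide 9, no solutions exist.

No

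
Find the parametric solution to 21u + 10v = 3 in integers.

Step 1: Compute gcd(21, 10) = 1.
Since 1 divides 3, solutions exist.

Step 2: Find a particular solution using extended Euclidean algorithm.
We get u₀ = 3, v₀ = -6.
Check: 21*3 + 10*-6 = 3 = 3 ✓

Step 3: Write the general solution.
u = 3 + (10/1)t = 3 + 10t
v = -6 - (21/1)t = -6 - 21t
for any integer t.

u = 3 + 10t, v = -6 - 21t for integer t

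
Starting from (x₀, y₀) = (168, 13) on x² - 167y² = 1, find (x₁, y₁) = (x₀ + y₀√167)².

Solutions to x² - Dy² = 1 are generated by powers of (x₀ + y₀√D).
The next solution satisfies x₁ + y₁√167 = (x₀ + y₀√167)², giving:
x₁ = x₀² + 167y₀² = 168² + 167·13² = 28224 + 28223 = 56447
y₁ = 2x₀y₀ = 2·168·13 = 4368

Verify: 56447² - 167·4368² = 3186263809 - 3186263808 = 1 ✓

x = 56447, y = 4368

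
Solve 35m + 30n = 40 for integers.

Step 1: Check solvability.
gcd(35, 30) = 5
Since 5 divides 40, solutions exist.

Step 2: Apply extended Euclidean algorithm to find gcd.
We find integers such that 35*x0 + 30*y0 = 5

Step 3: Scale the particular solution.
Multiply by 40/5 = 8:
m = 8, n = -8

Step 4: Verify.
35*(8) + 30*(-8) = 40 = 40 ✓

m = 8, n = -8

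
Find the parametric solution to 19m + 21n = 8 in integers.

Step 1: Compute gcd(19, 21) = 1.
Since 1 divides 8, solutions exist.

Step 2: Find a particular solution using extended Euclidean algorithm.
We get m₀ = 80, n₀ = -72.
Check: 19*80 + 21*-72 = 8 = 8 ✓

Step 3: Write the general solution.
m = 80 + (21/1)t = 80 + 21t
n = -72 - (19/1)t = -72 - 19t
for any integer t.

m = 80 + 21t, n = -72 - 19t for integer t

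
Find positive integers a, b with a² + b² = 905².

We need a² + b² = 905² = 819025.
Trying: 777² + 464² = 603729 + 215296 = 819025 ✓

(777, 464, 905)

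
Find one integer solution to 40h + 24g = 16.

Step 1: Check solvability.
gcd(40, 24) = 8
Since 8 divides 16, solutions exist.

Step 2: Apply extended Euclidean algorithm to find gcd.
We find integers such that 40*x0 + 24*y0 = 8

Step 3: Scale the particular solution.
Multiply by 16/8 = 2:
h = -2, g = 4

Step 4: Verify.
40*(-2) + 24*(4) = 16 = 16 ✓

h = -2, g = 4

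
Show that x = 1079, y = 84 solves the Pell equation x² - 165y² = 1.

Compute x² = 1079² = 1164241
Compute 165y² = 165·84² = 165·7056 = 1164240
x² - 165y² = 1164241 - 1164240 = 1
Since this equals 1, (1079, 84) is a solution.

Yes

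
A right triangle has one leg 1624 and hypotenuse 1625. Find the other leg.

a² = c² - b² = 2640625 - 2637376 = 3249
a = 57

57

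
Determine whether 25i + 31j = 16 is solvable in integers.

Step 1: Compute gcd(25, 31).
gcd(25, 31) = 1

Step 2: Check divisibility.
Does 1 divide 16? 16 = 1 x 16, so yes.

By the theorem on linear Diophantine equations, 25i + 31j = 16 has integer solutions if and only if gcd(25, 31) divides 16. Since 1 | 16, solutions exist.

Yes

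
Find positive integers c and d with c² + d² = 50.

We need to find integers c, d > 0 such that c² + d² = 50.
Trying c = 1: d² = 50 - 1² = 50 - 1 = 49
d = 7
Check: 1² + 7² = 1 + 49 = 50 ✓

50 = 1² + 7²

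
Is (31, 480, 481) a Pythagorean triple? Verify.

Compute a² + b² = 31² + 480² = 961 + 230400 = 231361
Compute c² = 481² = 231361
Since 231361 = 231361, confirmed.

Yes, it is a Pythagorean triple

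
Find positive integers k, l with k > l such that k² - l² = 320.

Factor: k² - l² = (k+l)(k-l) = 320.
We need two factors of 320 with the same parity.
Use k+l = 160 and k-l = 2 (product 160·2 = 320).
Adding: 2k = 162, so k = 81.
Subtracting: 2l = 158, so l = 79.
Check: 81² - 79² = 6561 - 6241 = 320 ✓

k = 81, l = 79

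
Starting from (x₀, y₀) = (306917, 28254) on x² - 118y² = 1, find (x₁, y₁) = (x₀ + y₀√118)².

Solutions to x² - Dy² = 1 are generated by powers of (x₀ + y₀√D).
The next solution satisfies x₁ + y₁√118 = (x₀ + y₀√118)², giving:
x₁ = x₀² + 118y₀² = 306917² + 118·28254² = 94198044889 + 94198044888 = 188396089777
y₁ = 2x₀y₀ = 2·306917·28254 = 17343265836

Verify: 188396089777² - 118·17343265836² = 35493086643263443909729 - 35493086643263443909728 = 1 ✓

x = 188396089777, y = 17343265836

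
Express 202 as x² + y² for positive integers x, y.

We need to find integers x, y > 0 such that x² + y² = 202.
Trying x = 9: y² = 202 - 9² = 202 - 81 = 121
y = 11
Check: 9² + 11² = 81 + 121 = 202 ✓

202 = 9² + 11²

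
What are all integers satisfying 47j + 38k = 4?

Step 1: Compute gcd(47, 38) = 1.
Since 1 divides 4, solutions exist.

Step 2: Find a particular solution using extended Euclidean algorithm.
We get j₀ = 68, k₀ = -84.
Check: 47*68 + 38*-84 = 4 = 4 ✓

Step 3: Write the general solution.
j = 68 + (38/1)t = 68 + 38t
k = -84 - (47/1)t = -84 - 47t
for any integer t.

j = 68 + 38t, k = -84 - 47t for integer t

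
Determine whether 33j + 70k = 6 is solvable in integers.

Step 1: Compute gcd(33, 70).
gcd(33, 70) = 1

Step 2: Check divisibility.
Does 1 divide 6? 6 = 1 x 6, so yes.

By the theorem on linear Diophantine equations, 33j + 70k = 6 has integer solutions if and only if gcd(33, 70) divides 6. Since 1 | 6, solutions exist.

Yes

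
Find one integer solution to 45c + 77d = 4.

Step 1: Check solvability.
gcd(45, 77) = 1
Since 1 divides 4, solutions exist.

Step 2: Apply extended Euclidean algorithm to find gcd.
We find integers such that 45*x0 + 77*y0 = 1

Step 3: Scale the particular solution.
Multiply by 4/1 = 4:
c = 48, d = -28

Step 4: Verify.
45*(48) + 77*(-28) = 4 = 4 ✓

c = 48, d = -28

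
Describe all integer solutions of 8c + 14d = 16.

Step 1: Compute gcd(8, 14) = 2.
Since 2 divides 16, solutions exist.

Step 2: Find a particular solution using extended Euclidean algorithm.
We get c₀ = 16, d₀ = -8.
Check: 8*16 + 14*-8 = 16 = 16 ✓

Step 3: Write the general solution.
c = 16 + (14/2)t = 16 + 7t
d = -8 - (8/2)t = -8 - 4t
for any integer t.

c = 16 + 7t, d = -8 - 4t for integer t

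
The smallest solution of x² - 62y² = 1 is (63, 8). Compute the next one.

Solutions to x² - Dy² = 1 are generated by powers of (x₀ + y₀√D).
The next solution satisfies x₁ + y₁√62 = (x₀ + y₀√62)², giving:
x₁ = x₀² + 62y₀² = 63² + 62·8² = 3969 + 3968 = 7937
y₁ = 2x₀y₀ = 2·63·8 = 1008

Verify: 7937² - 62·1008² = 62995969 - 62995968 = 1 ✓

x = 7937, y = 1008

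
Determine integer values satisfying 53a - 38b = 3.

Step 1: Check solvability.
gcd(53, 38) = 1
Since 1 divides 3, solutions exist.

Step 2: Apply extended Euclidean algorithm to find gcd.
We find integers such that 53*x0 + 38*y0 = 1

Step 3: Scale the particular solution.
Multiply by 3/1 = 3:
a = -15, b = -21

Step 4: Verify.
53*(-15) - 38*(-21) = 3 = 3 ✓

a = -15, b = -21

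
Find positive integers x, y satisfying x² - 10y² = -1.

We need x² = 10y² - 1. Try successive y:
y = 1: x² = 10·1² - 1 = 9 = 3² ✓
Check: 3² - 10·1² = 9 - 10 = -1 ✓

x = 3, y = 1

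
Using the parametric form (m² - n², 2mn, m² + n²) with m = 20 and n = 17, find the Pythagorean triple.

a = m² - n² = 400 - 289 = 111
b = 2mn = 2·20·17 = 680
c = m² + n² = 400 + 289 = 689
Verify: 111² + 680² = 12321 + 462400 = 474721 = 689² ✓

(111, 680, 689)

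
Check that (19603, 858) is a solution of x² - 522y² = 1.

Compute x² = 19603² = 384277609
Compute 522y² = 522·858² = 522·736164 = 384277608
x² - 522y² = 384277609 - 384277608 = 1
Since this equals 1, (19603, 858) is a solution.

Yes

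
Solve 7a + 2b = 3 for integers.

Step 1: Check solvability.
gcd(7, 2) = 1
Since 1 divides 3, solutions exist.

Step 2: Apply extended Euclidean algorithm to find gcd.
We find integers such that 7*x0 + 2*y0 = 1

Step 3: Scale the particular solution.
Multiply by 3/1 = 3:
a = 3, b = -9

Step 4: Verify.
7*(3) + 2*(-9) = 3 = 3 ✓

a = 3, b = -9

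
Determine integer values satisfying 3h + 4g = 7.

Step 1: Check solvability.
gcd(3, 4) = 1
Since 1 divides 7, solutions exist.

Step 2: Apply extended Euclidean algorithm to find gcd.
We find integers such that 3*x0 + 4*y0 = 1

Step 3: Scale the particular solution.
Multiply by 7/1 = 7:
h = -7, g = 7

Step 4: Verify.
3*(-7) + 4*(7) = 7 = 7 ✓

h = -7, g = 7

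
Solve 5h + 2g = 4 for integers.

Step 1: Check solvability.
gcd(5, 2) = 1
Since 1 divides 4, solutions exist.

Step 2: Apply extended Euclidean algorithm to find gcd.
We find integers such that 5*x0 + 2*y0 = 1

Step 3: Scale the particular solution.
Multiply by 4/1 = 4:
h = 4, g = -8

Step 4: Verify.
5*(4) + 2*(-8) = 4 = 4 ✓

h = 4, g = -8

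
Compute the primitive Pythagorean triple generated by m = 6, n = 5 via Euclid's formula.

a = m² - n² = 6² - 5² = 36 - 25 = 11
b = 2mn = 2·6·5 = 60
c = m² + n² = 36 + 25 = 61
Verify: 11² + 60² = 121 + 3600 = 3721 = 61² ✓

(11, 60, 61)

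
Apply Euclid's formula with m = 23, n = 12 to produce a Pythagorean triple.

a = m² - n² = 23² - 12² = 529 - 144 = 385
b = 2mn = 2·23·12 = 552
c = m² + n² = 529 + 144 = 673
Verify: 385² + 552² = 148225 + 304704 = 452929 = 673² ✓

(385, 552, 673)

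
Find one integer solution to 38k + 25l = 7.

Step 1: Check solvability.
gcd(38, 25) = 1
Since 1 divides 7, solutions exist.

Step 2: Apply extended Euclidean algorithm to find gcd.
We find integers such that 38*x0 + 25*y0 = 1

Step 3: Scale the particular solution.
Multiply by 7/1 = 7:
k = 14, l = -21

Step 4: Verify.
38*(14) + 25*(-21) = 7 = 7 ✓

k = 14, l = -21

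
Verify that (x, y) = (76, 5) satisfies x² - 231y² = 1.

Compute x² = 76² = 5776
Compute 231y² = 231·5² = 231·25 = 5775
x² - 231y² = 5776 - 5775 = 1
Since this equals 1, (76, 5) is a solution.

Yes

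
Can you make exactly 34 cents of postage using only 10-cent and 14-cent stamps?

We need non-negative x, y with 10x + 14y = 34.
gcd(10, 14) = 2 divides 34, so integer solutions exist.
Search for a non-negative one: x = 2 gives 14y = 34 - 20 = 14, so y = 1.
Check: 10·2 + 14·1 = 34 ✓

Yes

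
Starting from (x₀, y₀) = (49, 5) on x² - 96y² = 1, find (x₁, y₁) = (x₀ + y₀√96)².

Solutions to x² - Dy² = 1 are generated by powers of (x₀ + y₀√D).
The next solution satisfies x₁ + y₁√96 = (x₀ + y₀√96)², giving:
x₁ = x₀² + 96y₀² = 49² + 96·5² = 2401 + 2400 = 4801
y₁ = 2x₀y₀ = 2·49·5 = 490

Verify: 4801² - 96·490² = 23049601 - 23049600 = 1 ✓

x = 4801, y = 490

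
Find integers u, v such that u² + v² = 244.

We need to find integers u, v > 0 such that u² + v² = 244.
Trying u = 10: v² = 244 - 10² = 244 - 100 = 144
v = 12
Check: 10² + 12² = 100 + 144 = 244 ✓

244 = 10² + 12²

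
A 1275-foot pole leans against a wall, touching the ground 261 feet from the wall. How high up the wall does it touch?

The ladder, wall, and ground form a right triangle with hypotenuse 1275 and one leg 261.
By the Pythagorean theorem: h² = 1275² - 261² = 1625625 - 68121 = 1557504
h = √1557504 = 1248 feet

1248 feet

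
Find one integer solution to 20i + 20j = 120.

Step 1: Check solvability.
gcd(20, 20) = 20
Since 20 divides 120, solutions exist.

Step 2: Apply extended Euclidean algorithm to find gcd.
We find integers such that 20*x0 + 20*y0 = 20

Step 3: Scale the particular solution.
Multiply by 120/20 = 6:
i = 0, j = 6

Step 4: Verify.
20*(0) + 20*(6) = 120 = 120 ✓

i = 0, j = 6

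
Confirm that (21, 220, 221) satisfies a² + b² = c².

Compute a² + b² = 21² + 220² = 441 + 48400 = 48841
Compute c² = 221² = 48841
Since 48841 = 48841, confirmed.

Yes, it is a Pythagorean triple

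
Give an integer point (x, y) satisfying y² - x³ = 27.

Try small integer x values and check whether x³ + 27 is a perfect square.
x = -3: x³ + 27 = -3³ + 27 = -27 + 27 = 0
Is 0 a perfect square? 0² = 0 ✓
So (x, y) = (-3, 0) is a solution.

x = -3, y = 0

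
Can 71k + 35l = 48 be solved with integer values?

Step 1: Compute gcd(71, 35).
gcd(71, 35) = 1

Step 2: Check divisibility.
Does 1 divide 48? 48 = 1 x 48, so yes.

By the theorem on linear Diophantine equations, 71k + 35l = 48 has integer solutions if and only if gcd(71, 35) divides 48. Since 1 | 48, solutions exist.

Yes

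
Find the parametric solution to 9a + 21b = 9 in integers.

Step 1: Compute gcd(9, 21) = 3.
Since 3 divides 9, solutions exist.

Step 2: Find a particular solution using extended Euclidean algorithm.
We get a₀ = -6, b₀ = 3.
Check: 9*-6 + 21*3 = 9 = 9 ✓

Step 3: Write the general solution.
a = -6 + (21/3)t = -6 + 7t
b = 3 - (9/3)t = 3 - 3t
for any integer t.

a = -6 + 7t, b = 3 - 3t for integer t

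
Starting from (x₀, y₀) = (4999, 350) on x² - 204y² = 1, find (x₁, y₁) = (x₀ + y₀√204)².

Solutions to x² - Dy² = 1 are generated by powers of (x₀ + y₀√D).
The next solution satisfies x₁ + y₁√204 = (x₀ + y₀√204)², giving:
x₁ = x₀² + 204y₀² = 4999² + 204·350² = 24990001 + 24990000 = 49980001
y₁ = 2x₀y₀ = 2·4999·350 = 3499300

Verify: 49980001² - 204·3499300² = 2498000499960001 - 2498000499960000 = 1 ✓

x = 49980001, y = 3499300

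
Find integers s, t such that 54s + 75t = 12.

Step 1: Check solvability.
gcd(54, 75) = 3
Since 3 divides 12, solutions exist.

Step 2: Apply extended Euclidean algorithm to find gcd.
We find integers such that 54*x0 + 75*y0 = 3

Step 3: Scale the particular solution.
Multiply by 12/3 = 4:
s = 28, t = -20

Step 4: Verify.
54*(28) + 75*(-20) = 12 = 12 ✓

s = 28, t = -20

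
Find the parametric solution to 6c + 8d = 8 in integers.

Step 1: Compute gcd(6, 8) = 2.
Since 2 divides 8, solutions exist.

Step 2: Find a particular solution using extended Euclidean algorithm.
We get c₀ = -4, d₀ = 4.
Check: 6*-4 + 8*4 = 8 = 8 ✓

Step 3: Write the general solution.
c = -4 + (8/2)t = -4 + 4t
d = 4 - (6/2)t = 4 - 3t
for any integer t.

c = -4 + 4t, d = 4 - 3t for integer t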